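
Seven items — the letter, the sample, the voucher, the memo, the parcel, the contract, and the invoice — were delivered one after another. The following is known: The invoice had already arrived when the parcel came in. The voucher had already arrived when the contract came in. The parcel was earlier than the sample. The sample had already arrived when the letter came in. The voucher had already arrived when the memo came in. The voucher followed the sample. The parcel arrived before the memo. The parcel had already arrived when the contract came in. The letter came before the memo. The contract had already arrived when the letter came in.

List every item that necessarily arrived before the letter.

Directly stated before the letter: the contract and the sample.
The invoice reaches the letter via the invoice → the parcel → the sample → the letter.
The parcel reaches the letter via the parcel → the sample → the letter.
The voucher reaches the letter via the voucher → the contract → the letter.
No chain forces the memo ahead of the letter.

the contract, the invoice, the parcel, the sample, the voucher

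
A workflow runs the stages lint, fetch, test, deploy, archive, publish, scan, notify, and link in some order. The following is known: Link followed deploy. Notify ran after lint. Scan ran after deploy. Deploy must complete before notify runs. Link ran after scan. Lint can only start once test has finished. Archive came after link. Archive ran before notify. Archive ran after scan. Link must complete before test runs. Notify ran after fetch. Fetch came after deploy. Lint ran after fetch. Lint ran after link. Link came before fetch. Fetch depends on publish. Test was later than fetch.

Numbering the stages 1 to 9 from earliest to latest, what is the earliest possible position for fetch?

Deploy, link, publish, and scan must all come before fetch — 4 forced predecessors.
Nothing else is forced ahead of fetch, so its earliest slot is position 4 + 1 = 5.

5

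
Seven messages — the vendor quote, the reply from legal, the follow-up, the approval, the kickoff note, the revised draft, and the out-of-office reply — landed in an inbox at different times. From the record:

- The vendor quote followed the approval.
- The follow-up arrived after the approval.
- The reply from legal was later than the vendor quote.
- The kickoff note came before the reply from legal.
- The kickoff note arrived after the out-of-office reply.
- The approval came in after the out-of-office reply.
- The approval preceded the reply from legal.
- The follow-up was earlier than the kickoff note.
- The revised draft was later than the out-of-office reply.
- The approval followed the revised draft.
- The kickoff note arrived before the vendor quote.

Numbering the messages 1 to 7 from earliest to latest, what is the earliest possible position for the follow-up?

4

The approval, the out-of-office reply, and the revised draft must all come before the follow-up — 3 forced predecessors.
Nothing else is forced ahead of the follow-up, so its earliest slot is position 3 + 1 = 4.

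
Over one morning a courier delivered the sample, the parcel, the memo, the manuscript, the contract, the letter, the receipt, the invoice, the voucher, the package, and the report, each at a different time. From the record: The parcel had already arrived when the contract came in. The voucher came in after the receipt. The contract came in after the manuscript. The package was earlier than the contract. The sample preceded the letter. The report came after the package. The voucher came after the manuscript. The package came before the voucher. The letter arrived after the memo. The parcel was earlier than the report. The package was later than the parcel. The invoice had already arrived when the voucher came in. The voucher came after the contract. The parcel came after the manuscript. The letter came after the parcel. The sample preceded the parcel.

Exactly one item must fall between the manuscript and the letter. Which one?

the parcel

Tracing the constraints gives the manuscript → the parcel → the letter, so the parcel sits after the manuscript and before the letter.
No other item is forced both after the manuscript and before the letter.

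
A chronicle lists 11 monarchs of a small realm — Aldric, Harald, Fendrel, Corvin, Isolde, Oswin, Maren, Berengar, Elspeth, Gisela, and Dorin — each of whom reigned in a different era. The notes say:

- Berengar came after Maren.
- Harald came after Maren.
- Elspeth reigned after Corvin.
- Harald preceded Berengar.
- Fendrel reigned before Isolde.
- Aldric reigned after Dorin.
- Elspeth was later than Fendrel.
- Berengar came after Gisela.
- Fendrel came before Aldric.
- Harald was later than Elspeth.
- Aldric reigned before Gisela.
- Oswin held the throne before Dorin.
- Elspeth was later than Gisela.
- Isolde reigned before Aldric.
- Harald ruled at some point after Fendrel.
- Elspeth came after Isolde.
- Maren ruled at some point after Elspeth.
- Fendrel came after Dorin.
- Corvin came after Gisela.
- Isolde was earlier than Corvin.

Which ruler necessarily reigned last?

Every other ruler has a chain of constraints placing them before Berengar, so Berengar is last.

Berengar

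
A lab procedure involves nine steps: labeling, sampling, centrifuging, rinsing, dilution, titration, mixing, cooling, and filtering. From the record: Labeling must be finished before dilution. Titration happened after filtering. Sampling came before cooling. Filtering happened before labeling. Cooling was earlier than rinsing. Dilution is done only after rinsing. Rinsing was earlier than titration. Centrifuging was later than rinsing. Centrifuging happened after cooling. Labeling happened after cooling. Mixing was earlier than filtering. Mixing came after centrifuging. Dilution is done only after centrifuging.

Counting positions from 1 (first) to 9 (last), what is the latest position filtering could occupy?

6

Filtering must come before dilution, labeling, and titration — 3 steps forced after it.
Everything else can be placed before filtering in some valid order, so filtering can sit as late as position 9 − 3 = 6.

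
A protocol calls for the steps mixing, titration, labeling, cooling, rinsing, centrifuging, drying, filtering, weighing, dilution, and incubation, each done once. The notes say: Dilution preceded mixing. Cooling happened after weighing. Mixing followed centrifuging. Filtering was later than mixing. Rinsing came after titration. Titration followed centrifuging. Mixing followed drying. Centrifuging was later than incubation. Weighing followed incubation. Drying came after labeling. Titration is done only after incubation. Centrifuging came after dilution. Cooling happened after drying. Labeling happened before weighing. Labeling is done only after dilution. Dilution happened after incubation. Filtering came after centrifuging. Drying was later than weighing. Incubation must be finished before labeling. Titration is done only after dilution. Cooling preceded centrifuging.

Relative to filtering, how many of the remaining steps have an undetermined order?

Forced before filtering: centrifuging, cooling, dilution, drying, incubation, labeling, mixing, and weighing.
That leaves rinsing and titration with no forced order relative to filtering — 2.

2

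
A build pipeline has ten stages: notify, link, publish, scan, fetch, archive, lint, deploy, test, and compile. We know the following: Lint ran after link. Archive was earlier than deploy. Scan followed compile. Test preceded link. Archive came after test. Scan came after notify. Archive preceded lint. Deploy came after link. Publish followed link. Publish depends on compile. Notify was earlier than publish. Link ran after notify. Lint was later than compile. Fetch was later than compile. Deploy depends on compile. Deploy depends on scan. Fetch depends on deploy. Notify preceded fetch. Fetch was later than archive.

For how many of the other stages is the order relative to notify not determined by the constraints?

3

Forced after notify: deploy, fetch, link, lint, publish, and scan.
That leaves archive, compile, and test with no forced order relative to notify — 3.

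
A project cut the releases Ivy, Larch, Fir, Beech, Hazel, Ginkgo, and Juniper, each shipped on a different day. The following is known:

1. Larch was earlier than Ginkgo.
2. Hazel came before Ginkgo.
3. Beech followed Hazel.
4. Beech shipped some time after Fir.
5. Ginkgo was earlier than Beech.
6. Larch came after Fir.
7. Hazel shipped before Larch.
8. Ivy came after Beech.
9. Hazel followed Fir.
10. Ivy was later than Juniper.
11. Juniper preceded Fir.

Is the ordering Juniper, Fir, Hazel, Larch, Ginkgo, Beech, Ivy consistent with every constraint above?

yes

Check each stated constraint against the proposed order — e.g. Fir is ahead of Beech; Juniper is ahead of Ivy. Every pair is in the required order; nothing is violated.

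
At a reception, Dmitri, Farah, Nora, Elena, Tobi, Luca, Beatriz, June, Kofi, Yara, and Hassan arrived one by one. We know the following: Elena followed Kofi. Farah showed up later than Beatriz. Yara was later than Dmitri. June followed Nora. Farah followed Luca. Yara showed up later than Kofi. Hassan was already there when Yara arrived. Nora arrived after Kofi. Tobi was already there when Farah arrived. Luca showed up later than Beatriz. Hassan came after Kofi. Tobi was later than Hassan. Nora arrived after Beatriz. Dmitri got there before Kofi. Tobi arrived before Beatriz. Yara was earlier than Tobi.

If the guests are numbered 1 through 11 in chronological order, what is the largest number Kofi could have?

Kofi must come before Beatriz, Elena, Farah, Hassan, June, Luca, Nora, Tobi, and Yara — 9 guests forced after them.
Everything else can be placed before Kofi in some valid order, so Kofi can sit as late as position 11 − 9 = 2.

2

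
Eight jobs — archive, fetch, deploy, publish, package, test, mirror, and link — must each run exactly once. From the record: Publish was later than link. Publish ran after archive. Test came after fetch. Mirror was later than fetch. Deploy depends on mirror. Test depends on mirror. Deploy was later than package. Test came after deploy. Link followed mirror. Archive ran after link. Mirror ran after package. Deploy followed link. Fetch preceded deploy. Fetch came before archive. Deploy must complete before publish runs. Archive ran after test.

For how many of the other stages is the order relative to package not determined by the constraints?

1

Forced after package: archive, deploy, link, mirror, publish, and test.
That leaves fetch with no forced order relative to package — 1.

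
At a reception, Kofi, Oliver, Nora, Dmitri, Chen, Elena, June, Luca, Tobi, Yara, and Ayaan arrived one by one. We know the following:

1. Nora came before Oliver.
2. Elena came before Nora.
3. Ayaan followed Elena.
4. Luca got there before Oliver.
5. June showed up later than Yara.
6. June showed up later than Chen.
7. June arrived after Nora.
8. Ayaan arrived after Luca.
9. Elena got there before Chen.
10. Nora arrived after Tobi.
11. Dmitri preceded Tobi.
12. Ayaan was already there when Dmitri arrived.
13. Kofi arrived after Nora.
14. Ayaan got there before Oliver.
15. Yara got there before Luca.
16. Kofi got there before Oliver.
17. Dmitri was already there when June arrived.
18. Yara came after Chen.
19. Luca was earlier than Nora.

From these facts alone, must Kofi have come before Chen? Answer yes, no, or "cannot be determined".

no

Tracing the constraints gives Chen → Yara → Luca → Nora → Kofi, so Chen must come before Kofi.
That means Kofi cannot be before Chen.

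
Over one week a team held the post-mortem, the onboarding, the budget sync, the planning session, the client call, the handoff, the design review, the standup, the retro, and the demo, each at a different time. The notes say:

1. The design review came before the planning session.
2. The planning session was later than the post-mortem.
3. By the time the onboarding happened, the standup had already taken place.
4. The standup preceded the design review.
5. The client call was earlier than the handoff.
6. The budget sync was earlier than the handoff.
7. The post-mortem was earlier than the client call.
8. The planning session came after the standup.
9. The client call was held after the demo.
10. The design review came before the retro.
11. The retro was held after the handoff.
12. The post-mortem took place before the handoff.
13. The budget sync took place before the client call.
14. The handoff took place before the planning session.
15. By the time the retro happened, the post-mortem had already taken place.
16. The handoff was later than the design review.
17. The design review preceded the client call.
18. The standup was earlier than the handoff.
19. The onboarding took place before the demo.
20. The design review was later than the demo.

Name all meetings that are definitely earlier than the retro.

the budget sync, the client call, the demo, the design review, the handoff, the onboarding, the post-mortem, the standup

Directly stated before the retro: the design review, the handoff, and the post-mortem.
The budget sync reaches the retro via the budget sync → the handoff → the retro.
The client call reaches the retro via the client call → the handoff → the retro.
The demo reaches the retro via the demo → the design review → the retro.
Likewise the onboarding and the standup each reach the retro by chaining the stated constraints.
No chain forces the planning session ahead of the retro.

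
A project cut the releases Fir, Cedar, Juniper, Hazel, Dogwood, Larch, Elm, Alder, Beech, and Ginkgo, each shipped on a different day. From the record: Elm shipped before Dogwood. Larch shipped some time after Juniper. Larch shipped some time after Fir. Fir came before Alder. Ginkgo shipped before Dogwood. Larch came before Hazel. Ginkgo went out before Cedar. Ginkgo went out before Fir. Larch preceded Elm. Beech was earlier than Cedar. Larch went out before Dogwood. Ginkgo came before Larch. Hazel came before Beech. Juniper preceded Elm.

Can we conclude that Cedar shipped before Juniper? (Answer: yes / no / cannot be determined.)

no

Tracing the constraints gives Juniper → Larch → Hazel → Beech → Cedar, so Juniper must come before Cedar.
That means Cedar cannot be before Juniper.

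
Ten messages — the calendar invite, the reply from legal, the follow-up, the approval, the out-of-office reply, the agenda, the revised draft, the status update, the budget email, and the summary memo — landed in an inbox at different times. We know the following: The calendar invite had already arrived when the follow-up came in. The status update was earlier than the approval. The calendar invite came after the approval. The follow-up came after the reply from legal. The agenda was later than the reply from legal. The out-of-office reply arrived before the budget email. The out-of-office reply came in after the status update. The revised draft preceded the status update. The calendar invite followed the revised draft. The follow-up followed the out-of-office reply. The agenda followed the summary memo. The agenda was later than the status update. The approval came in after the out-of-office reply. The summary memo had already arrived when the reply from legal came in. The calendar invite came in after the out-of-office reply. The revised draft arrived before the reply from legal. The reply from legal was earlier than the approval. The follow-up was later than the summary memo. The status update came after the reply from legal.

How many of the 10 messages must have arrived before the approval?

5

Directly stated before the approval: the out-of-office reply, the reply from legal, and the status update.
The revised draft reaches the approval via the revised draft → the status update → the approval.
The summary memo reaches the approval via the summary memo → the reply from legal → the approval.
That's the out-of-office reply, the reply from legal, the revised draft, the status update, and the summary memo — 5 in all.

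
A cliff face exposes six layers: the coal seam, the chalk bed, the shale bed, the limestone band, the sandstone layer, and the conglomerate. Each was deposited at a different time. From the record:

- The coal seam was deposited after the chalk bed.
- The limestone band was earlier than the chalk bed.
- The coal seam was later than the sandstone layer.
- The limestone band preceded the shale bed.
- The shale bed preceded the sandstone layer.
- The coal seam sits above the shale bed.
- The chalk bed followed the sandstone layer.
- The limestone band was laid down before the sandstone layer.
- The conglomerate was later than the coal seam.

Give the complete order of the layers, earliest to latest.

The constraints fix every adjacent pair, so only one ordering works:
the limestone band → the shale bed → the sandstone layer → the chalk bed → the coal seam → the conglomerate.

the limestone band, the shale bed, the sandstone layer, the chalk bed, the coal seam, the conglomerate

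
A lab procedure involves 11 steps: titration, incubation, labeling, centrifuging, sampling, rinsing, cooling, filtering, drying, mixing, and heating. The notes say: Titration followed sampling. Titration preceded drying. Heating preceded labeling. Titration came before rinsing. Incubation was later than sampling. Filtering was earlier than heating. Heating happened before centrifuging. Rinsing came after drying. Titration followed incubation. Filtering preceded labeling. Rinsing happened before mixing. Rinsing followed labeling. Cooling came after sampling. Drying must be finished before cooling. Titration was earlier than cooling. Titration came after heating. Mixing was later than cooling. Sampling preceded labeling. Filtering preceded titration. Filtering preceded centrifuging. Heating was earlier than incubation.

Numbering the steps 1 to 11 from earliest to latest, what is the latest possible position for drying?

Drying must come before cooling, mixing, and rinsing — 3 steps forced after it.
Everything else can be placed before drying in some valid order, so drying can sit as late as position 11 − 3 = 8.

8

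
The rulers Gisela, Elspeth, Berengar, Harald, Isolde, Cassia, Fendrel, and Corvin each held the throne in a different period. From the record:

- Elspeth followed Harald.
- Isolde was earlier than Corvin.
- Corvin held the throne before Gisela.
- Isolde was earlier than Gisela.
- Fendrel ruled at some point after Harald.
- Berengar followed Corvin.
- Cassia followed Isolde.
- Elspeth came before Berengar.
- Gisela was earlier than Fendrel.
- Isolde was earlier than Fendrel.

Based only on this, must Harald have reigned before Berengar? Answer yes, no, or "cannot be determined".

yes

Chain the constraints: Harald → Elspeth → Berengar. Each link is directly stated, so Harald comes before Berengar.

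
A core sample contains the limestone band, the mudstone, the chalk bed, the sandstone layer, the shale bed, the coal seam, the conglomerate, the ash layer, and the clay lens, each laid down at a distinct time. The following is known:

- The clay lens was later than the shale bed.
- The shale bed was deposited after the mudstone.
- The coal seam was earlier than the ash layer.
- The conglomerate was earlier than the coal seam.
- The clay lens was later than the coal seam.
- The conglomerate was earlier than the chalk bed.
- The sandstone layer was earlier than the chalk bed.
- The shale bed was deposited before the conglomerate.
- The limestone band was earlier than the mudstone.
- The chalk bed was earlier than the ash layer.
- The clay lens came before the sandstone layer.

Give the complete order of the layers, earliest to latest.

The constraints fix every adjacent pair, so only one ordering works:
the limestone band → the mudstone → the shale bed → the conglomerate → the coal seam → the clay lens → the sandstone layer → the chalk bed → the ash layer.

the limestone band, the mudstone, the shale bed, the conglomerate, the coal seam, the clay lens, the sandstone layer, the chalk bed, the ash layer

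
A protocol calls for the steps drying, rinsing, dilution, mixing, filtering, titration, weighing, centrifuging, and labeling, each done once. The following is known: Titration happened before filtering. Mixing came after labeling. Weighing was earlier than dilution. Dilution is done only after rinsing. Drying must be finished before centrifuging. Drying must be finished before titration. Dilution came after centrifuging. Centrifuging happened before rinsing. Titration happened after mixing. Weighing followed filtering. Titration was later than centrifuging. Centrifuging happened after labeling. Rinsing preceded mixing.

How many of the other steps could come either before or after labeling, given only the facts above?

1

Forced after labeling: centrifuging, dilution, filtering, mixing, rinsing, titration, and weighing.
That leaves drying with no forced order relative to labeling — 1.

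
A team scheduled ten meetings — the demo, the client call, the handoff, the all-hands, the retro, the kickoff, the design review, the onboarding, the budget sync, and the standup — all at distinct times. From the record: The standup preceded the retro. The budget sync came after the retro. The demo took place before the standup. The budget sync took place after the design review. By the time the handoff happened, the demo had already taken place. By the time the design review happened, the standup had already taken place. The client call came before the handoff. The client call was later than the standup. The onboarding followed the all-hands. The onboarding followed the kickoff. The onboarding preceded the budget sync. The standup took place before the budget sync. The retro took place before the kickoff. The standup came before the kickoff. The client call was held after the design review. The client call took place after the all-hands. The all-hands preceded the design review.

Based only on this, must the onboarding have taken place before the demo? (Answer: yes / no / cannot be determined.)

no

Tracing the constraints gives the demo → the standup → the kickoff → the onboarding, so the demo must come before the onboarding.
That means the onboarding cannot be before the demo.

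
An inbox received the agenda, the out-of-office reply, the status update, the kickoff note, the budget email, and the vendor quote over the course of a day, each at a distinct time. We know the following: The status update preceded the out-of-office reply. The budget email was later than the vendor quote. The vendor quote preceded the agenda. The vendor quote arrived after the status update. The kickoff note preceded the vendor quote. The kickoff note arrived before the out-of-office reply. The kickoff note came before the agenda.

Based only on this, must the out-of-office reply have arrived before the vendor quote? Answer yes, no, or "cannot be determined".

cannot be determined

No chain of stated constraints runs from the out-of-office reply to the vendor quote, and none runs from the vendor quote to the out-of-office reply either.
So the relative order of the out-of-office reply and the vendor quote is not fixed by the given facts.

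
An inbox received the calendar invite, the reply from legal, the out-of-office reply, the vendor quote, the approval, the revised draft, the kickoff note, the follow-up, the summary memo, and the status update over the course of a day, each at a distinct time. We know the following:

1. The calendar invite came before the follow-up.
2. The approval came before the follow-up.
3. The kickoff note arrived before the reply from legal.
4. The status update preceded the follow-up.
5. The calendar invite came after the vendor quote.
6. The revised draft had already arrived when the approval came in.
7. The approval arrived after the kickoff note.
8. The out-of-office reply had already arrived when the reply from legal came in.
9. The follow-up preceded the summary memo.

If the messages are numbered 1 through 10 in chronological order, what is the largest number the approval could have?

The approval must come before the follow-up and the summary memo — 2 messages forced after it.
Everything else can be placed before the approval in some valid order, so the approval can sit as late as position 10 − 2 = 8.

8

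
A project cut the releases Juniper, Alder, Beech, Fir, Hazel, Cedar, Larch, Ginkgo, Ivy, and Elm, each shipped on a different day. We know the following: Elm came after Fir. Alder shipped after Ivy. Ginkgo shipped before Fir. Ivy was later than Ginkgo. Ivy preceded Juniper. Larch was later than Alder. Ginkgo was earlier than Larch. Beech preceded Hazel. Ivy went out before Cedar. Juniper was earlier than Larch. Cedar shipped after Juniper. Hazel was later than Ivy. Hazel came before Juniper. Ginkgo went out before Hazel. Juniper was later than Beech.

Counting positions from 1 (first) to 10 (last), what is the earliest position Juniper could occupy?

Beech, Ginkgo, Hazel, and Ivy must all come before Juniper — 4 forced predecessors.
Nothing else is forced ahead of Juniper, so its earliest slot is position 4 + 1 = 5.

5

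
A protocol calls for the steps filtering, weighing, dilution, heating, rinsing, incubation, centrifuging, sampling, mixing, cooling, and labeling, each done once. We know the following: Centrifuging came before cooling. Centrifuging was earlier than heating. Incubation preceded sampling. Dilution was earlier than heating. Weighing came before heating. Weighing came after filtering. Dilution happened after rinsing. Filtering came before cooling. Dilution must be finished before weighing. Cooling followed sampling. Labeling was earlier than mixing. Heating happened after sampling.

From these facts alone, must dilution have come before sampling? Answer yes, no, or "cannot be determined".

cannot be determined

No chain of stated constraints runs from dilution to sampling, and none runs from sampling to dilution either.
So the relative order of dilution and sampling is not fixed by the given facts.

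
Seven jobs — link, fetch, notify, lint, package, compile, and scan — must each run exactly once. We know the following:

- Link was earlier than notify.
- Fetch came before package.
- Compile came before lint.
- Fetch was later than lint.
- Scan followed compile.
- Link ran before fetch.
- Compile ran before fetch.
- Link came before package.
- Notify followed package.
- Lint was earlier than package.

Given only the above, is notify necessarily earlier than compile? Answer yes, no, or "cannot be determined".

Tracing the constraints gives compile → fetch → package → notify, so compile must come before notify.
That means notify cannot be before compile.

no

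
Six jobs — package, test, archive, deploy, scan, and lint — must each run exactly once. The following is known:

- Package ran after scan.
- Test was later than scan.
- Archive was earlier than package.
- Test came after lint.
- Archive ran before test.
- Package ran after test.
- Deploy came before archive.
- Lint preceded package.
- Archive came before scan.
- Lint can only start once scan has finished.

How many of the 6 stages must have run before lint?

3

Directly stated before lint: scan.
Archive reaches lint via archive → scan → lint.
Deploy reaches lint via deploy → archive → scan → lint.
No chain forces test (or any of the others) ahead of lint.
That's archive, deploy, and scan — 3 in all.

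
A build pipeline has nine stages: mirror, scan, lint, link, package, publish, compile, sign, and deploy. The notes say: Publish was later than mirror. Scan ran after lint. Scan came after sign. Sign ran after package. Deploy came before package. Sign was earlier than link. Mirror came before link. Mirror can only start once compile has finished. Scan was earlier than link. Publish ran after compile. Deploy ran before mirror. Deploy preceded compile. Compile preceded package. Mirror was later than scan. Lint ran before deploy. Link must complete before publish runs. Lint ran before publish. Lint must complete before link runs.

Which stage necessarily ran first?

Lint has a chain of constraints placing it before every other stage, so lint must be first.

lint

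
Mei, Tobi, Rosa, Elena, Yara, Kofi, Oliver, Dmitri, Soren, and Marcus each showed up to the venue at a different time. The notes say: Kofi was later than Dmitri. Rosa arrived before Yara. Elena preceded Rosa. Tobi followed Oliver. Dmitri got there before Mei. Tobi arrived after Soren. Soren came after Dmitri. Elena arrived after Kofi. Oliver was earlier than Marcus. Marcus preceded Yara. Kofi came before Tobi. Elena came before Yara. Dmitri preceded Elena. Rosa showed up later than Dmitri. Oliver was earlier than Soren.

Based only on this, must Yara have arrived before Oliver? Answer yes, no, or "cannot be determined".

no

Tracing the constraints gives Oliver → Marcus → Yara, so Oliver must come before Yara.
That means Yara cannot be before Oliver.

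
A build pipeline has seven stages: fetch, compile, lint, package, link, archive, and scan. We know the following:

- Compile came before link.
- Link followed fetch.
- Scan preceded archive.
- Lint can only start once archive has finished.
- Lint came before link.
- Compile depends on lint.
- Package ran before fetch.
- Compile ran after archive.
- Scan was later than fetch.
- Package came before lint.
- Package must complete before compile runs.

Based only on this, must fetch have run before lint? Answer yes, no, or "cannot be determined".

yes

Chain the constraints: fetch → scan → archive → lint. Each link is directly stated, so fetch comes before lint.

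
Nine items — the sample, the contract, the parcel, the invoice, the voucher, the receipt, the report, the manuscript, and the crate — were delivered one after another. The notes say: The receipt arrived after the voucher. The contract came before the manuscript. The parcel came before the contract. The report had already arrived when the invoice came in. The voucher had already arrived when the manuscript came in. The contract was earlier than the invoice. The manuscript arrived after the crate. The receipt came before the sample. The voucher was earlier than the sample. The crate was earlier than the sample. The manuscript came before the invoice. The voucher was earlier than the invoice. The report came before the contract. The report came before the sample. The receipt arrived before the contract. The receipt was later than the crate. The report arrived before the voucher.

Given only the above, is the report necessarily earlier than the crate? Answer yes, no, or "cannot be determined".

cannot be determined

No chain of stated constraints runs from the report to the crate, and none runs from the crate to the report either.
So the relative order of the report and the crate is not fixed by the given facts.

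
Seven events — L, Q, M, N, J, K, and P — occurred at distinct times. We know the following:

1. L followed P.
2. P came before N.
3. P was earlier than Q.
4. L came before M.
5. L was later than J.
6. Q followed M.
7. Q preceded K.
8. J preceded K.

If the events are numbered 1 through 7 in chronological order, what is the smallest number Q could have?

5

J, L, M, and P must all come before Q — 4 forced predecessors.
Nothing else is forced ahead of Q, so its earliest slot is position 4 + 1 = 5.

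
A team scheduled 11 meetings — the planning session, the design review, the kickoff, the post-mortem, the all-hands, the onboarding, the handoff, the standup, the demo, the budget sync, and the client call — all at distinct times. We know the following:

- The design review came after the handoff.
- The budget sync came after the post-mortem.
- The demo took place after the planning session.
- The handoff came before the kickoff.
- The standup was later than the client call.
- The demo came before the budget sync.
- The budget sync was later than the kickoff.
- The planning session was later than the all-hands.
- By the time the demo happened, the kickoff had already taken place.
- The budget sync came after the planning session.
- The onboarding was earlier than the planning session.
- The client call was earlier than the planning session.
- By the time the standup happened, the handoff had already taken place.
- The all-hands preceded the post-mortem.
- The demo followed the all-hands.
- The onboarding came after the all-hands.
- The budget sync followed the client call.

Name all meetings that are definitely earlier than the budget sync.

Directly stated before the budget sync: the client call, the demo, the kickoff, the planning session, and the post-mortem.
The all-hands reaches the budget sync via the all-hands → the planning session → the budget sync.
The handoff reaches the budget sync via the handoff → the kickoff → the budget sync.
The onboarding reaches the budget sync via the onboarding → the planning session → the budget sync.

the all-hands, the client call, the demo, the handoff, the kickoff, the onboarding, the planning session, the post-mortem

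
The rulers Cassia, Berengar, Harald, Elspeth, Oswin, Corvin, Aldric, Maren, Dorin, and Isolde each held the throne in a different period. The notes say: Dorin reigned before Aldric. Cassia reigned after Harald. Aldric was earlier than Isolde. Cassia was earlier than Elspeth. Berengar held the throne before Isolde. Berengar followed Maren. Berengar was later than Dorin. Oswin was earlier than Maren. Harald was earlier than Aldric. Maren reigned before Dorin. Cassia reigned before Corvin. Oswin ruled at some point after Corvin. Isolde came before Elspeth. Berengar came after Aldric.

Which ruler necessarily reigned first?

Harald has a chain of constraints placing them before every other ruler, so Harald must be first.

Harald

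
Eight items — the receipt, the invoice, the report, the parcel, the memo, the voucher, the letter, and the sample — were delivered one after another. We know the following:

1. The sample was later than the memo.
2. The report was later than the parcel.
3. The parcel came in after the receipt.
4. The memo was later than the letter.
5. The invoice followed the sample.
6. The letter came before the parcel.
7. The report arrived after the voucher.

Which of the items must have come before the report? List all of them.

Directly stated before the report: the parcel and the voucher.
The letter reaches the report via the letter → the parcel → the report.
The receipt reaches the report via the receipt → the parcel → the report.

the letter, the parcel, the receipt, the voucher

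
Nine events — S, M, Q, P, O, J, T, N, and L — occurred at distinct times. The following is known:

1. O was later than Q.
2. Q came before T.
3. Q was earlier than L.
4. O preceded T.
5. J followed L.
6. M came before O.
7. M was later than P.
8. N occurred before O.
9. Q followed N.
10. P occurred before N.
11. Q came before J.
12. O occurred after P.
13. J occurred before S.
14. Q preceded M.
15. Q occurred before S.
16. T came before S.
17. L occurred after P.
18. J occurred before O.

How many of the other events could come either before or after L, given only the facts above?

1

Forced before L: N, P, and Q; forced after L: J, O, S, and T.
That leaves M with no forced order relative to L — 1.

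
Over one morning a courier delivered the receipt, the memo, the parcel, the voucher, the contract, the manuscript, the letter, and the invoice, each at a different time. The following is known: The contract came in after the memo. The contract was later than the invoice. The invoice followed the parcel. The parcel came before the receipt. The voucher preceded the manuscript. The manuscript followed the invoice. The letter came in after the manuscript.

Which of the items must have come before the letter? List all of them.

the invoice, the manuscript, the parcel, the voucher

Directly stated before the letter: the manuscript.
The invoice reaches the letter via the invoice → the manuscript → the letter.
The parcel reaches the letter via the parcel → the invoice → the manuscript → the letter.
The voucher reaches the letter via the voucher → the manuscript → the letter.
No chain forces the memo (or any of the others) ahead of the letter.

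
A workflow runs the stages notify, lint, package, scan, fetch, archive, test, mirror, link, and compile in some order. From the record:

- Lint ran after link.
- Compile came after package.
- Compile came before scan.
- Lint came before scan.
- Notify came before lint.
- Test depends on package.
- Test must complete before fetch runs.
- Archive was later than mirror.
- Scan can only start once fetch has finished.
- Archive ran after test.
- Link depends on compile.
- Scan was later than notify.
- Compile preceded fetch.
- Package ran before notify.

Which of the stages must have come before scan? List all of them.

Directly stated before scan: compile, fetch, lint, and notify.
Link reaches scan via link → lint → scan.
Package reaches scan via package → notify → scan.
Test reaches scan via test → fetch → scan.

compile, fetch, link, lint, notify, package, test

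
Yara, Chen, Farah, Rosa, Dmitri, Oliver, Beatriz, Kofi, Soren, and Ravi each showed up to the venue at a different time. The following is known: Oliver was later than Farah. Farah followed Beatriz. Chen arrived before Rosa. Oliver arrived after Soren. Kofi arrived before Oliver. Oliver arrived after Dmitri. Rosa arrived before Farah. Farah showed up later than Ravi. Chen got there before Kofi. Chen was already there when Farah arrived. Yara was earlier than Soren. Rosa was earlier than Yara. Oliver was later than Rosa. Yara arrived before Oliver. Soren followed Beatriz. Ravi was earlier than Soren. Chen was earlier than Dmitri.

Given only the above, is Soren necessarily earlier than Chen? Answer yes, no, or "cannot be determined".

no

Tracing the constraints gives Chen → Rosa → Yara → Soren, so Chen must come before Soren.
That means Soren cannot be before Chen.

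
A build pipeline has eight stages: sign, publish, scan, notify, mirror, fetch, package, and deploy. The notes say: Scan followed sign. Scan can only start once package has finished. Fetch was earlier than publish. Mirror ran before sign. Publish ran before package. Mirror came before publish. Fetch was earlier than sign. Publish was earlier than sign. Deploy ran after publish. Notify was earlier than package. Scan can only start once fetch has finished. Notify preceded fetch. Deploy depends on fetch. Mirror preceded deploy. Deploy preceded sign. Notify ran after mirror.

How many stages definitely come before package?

Directly stated before package: notify and publish.
Fetch reaches package via fetch → publish → package.
Mirror reaches package via mirror → notify → package.
No chain forces deploy (or any of the others) ahead of package.
That's fetch, mirror, notify, and publish — 4 in all.

4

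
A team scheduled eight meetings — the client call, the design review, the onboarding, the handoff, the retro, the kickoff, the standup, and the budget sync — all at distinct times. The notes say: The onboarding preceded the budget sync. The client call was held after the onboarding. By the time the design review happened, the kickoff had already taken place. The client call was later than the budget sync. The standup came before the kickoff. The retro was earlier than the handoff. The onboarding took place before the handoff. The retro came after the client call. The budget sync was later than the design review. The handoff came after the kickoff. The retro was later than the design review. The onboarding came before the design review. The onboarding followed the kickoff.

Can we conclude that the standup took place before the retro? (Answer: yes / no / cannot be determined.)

yes

Chain the constraints: the standup → the kickoff → the design review → the retro. Each link is directly stated, so the standup comes before the retro.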